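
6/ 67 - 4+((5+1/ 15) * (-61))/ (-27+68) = -471742/ 41205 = -11.45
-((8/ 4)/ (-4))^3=1/ 8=0.12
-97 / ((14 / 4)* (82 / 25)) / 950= -97 / 10906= -0.01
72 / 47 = 1.53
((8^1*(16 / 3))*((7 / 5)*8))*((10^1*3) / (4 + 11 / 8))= 114688 / 43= 2667.16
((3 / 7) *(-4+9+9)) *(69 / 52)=207 / 26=7.96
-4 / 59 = -0.07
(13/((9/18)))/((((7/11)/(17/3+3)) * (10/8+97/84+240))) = 14872/10181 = 1.46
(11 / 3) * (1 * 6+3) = 33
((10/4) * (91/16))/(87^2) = 455/242208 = 0.00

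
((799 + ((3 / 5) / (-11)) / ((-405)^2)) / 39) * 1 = 2402692874 / 117277875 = 20.49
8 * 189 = 1512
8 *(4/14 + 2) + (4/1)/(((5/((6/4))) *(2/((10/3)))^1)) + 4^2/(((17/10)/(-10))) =-8786/119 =-73.83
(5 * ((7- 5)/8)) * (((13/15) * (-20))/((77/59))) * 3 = -3835/77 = -49.81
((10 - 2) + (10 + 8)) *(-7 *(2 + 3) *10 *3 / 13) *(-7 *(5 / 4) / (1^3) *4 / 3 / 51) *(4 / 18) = 49000 / 459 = 106.75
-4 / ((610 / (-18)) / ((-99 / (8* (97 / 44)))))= -0.66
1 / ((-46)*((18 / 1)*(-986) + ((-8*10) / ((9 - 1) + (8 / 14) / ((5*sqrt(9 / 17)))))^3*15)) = 7091364218750*sqrt(17) / 1632713740062372142949 + 78011029104954991 / 117555389284490794292328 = 0.00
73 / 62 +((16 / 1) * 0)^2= 73 / 62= 1.18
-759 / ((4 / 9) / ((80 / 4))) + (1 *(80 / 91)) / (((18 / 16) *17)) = -475539425 / 13923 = -34154.95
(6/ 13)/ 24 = 1/ 52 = 0.02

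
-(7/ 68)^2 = -49/ 4624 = -0.01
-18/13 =-1.38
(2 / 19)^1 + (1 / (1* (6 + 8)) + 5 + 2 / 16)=5641 / 1064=5.30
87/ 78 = 29/ 26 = 1.12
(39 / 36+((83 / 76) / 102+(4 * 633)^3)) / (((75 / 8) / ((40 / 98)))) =167781319181356 / 237405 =706730351.85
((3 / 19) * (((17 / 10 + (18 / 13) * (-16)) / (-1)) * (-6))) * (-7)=167517 / 1235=135.64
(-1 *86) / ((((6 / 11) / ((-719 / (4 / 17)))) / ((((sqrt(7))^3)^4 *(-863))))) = -586999847337673 / 12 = -48916653944806.08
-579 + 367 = -212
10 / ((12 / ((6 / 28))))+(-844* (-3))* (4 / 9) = 94543 / 84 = 1125.51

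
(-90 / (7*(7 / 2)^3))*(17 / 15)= -816 / 2401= -0.34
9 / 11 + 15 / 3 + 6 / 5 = 386 / 55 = 7.02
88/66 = 4/3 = 1.33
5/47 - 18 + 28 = 475/47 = 10.11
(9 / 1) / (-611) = -9 / 611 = -0.01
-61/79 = -0.77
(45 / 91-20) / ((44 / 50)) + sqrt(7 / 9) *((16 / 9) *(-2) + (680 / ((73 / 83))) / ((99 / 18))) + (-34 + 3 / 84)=-224743 / 4004 + 990224 *sqrt(7) / 21681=64.71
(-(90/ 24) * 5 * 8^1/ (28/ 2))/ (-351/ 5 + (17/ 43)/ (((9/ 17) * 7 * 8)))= 1161000/ 7605427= 0.15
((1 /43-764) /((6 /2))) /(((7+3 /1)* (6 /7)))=-229957 /7740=-29.71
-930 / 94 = -465 / 47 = -9.89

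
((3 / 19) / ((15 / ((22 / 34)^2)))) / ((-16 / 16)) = -121 / 27455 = -0.00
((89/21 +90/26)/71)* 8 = 0.87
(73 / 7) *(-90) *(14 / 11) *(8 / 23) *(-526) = 55293120 / 253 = 218549.88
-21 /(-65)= 21 /65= 0.32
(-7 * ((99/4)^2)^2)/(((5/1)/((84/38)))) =-1161246.82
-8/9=-0.89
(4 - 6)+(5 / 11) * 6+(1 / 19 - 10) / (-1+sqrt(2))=-23.29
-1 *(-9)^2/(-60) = 27/20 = 1.35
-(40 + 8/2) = -44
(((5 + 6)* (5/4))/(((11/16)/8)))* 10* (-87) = -139200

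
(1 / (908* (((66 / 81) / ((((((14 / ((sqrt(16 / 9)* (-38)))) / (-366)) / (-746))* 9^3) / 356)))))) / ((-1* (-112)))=-19683 / 787029045501952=-0.00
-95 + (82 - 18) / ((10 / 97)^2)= 148169 / 25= 5926.76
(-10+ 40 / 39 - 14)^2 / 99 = 802816 / 150579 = 5.33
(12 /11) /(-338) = -6 /1859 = -0.00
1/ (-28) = -1/ 28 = -0.04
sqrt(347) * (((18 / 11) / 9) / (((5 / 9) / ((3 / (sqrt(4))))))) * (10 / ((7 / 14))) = 108 * sqrt(347) / 11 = 182.89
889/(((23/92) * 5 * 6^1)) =1778/15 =118.53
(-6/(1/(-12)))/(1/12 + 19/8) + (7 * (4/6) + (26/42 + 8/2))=15931/413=38.57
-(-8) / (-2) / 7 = -4 / 7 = -0.57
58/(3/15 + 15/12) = 40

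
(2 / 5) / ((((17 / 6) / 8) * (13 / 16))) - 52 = -55924 / 1105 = -50.61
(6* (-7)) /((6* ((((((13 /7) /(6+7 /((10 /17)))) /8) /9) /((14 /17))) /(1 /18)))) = -245588 /1105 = -222.25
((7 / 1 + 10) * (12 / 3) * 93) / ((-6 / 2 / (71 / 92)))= -37417 / 23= -1626.83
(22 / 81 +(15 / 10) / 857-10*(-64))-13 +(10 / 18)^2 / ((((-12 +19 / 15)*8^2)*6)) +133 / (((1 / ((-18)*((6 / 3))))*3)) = -1385807684405 / 1430545536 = -968.73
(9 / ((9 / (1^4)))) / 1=1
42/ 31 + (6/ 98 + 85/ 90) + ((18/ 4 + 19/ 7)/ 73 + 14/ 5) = 26243627/ 4989915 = 5.26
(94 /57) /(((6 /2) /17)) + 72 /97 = 10.09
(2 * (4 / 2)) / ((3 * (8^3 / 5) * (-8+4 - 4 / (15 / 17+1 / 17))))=-0.00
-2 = -2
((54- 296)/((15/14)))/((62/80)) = -27104/93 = -291.44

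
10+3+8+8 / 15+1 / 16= 5183 / 240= 21.60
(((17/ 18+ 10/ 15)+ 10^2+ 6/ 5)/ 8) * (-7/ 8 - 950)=-70387571/ 5760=-12220.06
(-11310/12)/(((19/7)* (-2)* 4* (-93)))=-13195/28272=-0.47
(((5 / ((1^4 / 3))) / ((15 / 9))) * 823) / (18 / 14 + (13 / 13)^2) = 51849 / 16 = 3240.56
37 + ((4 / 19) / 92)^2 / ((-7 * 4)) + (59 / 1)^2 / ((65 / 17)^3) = 145780345944071 / 1468456125500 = 99.27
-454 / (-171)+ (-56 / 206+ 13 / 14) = 816605 / 246582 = 3.31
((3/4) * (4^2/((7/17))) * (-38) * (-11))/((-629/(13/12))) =-5434/259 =-20.98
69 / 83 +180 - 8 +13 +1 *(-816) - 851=-122937 / 83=-1481.17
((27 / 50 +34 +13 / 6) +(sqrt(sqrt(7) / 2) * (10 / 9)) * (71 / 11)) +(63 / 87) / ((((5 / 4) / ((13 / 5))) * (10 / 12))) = 355 * sqrt(2) * 7^(1 / 4) / 99 +418841 / 10875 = 46.76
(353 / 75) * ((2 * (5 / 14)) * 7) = 353 / 15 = 23.53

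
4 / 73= 0.05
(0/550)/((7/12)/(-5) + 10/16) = 0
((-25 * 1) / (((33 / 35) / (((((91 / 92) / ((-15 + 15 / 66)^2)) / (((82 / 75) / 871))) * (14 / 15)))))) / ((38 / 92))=-216.34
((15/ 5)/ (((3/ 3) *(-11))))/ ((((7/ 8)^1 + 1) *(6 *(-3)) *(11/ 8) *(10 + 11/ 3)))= 32/ 74415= 0.00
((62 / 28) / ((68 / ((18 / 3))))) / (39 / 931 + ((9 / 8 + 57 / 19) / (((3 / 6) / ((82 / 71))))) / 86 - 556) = -1218147 / 3465606247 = -0.00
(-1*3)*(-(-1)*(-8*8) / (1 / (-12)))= -2304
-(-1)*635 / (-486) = -635 / 486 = -1.31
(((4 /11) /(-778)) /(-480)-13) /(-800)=13350479 /821568000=0.02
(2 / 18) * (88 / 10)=44 / 45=0.98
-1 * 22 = -22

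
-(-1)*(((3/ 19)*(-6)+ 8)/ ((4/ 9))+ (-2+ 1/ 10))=13.97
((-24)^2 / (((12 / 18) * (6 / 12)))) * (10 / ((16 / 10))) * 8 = 86400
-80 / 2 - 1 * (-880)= 840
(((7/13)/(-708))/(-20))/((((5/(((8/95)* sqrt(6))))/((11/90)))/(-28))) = -539* sqrt(6)/245919375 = -0.00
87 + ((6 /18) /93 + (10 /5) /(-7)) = 86.72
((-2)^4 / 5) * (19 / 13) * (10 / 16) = 38 / 13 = 2.92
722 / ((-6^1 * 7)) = -361 / 21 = -17.19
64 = 64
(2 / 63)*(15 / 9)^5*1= 6250 / 15309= 0.41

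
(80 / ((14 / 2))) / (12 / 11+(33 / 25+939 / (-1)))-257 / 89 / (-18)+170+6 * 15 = 41743676651 / 160461126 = 260.15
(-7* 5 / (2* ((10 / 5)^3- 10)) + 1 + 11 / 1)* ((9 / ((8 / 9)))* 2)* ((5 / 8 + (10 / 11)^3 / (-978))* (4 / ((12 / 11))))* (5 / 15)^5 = 269774485 / 68162688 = 3.96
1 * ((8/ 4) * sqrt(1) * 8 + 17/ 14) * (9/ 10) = 2169/ 140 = 15.49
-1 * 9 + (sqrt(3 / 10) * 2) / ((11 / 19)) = -9 + 19 * sqrt(30) / 55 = -7.11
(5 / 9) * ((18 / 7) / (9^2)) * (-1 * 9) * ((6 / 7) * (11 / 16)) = -0.09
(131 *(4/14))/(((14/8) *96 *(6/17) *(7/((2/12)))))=2227/148176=0.02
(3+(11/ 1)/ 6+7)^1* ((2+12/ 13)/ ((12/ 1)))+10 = 6029/ 468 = 12.88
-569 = -569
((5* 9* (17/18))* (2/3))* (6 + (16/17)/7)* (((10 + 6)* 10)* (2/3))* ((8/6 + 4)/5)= 3737600/189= 19775.66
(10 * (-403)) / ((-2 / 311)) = 626665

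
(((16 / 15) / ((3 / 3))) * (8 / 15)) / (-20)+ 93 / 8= 104369 / 9000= 11.60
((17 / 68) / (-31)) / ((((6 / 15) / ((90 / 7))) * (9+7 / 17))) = -765 / 27776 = -0.03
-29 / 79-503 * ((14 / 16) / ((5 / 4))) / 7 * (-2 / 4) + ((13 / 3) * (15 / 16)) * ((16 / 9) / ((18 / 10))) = 3685217 / 127980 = 28.80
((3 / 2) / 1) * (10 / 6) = 5 / 2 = 2.50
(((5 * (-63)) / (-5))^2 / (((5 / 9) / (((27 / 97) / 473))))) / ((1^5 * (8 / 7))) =6751269 / 1835240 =3.68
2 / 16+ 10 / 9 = 89 / 72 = 1.24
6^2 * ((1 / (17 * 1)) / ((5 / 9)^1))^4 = 0.00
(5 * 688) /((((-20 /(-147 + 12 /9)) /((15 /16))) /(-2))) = -93955 /2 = -46977.50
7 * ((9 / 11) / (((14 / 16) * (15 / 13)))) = 312 / 55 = 5.67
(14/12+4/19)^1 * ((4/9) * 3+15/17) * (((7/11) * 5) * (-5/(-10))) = 620935/127908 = 4.85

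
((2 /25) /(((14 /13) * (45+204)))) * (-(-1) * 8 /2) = 52 /43575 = 0.00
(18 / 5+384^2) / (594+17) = 737298 / 3055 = 241.34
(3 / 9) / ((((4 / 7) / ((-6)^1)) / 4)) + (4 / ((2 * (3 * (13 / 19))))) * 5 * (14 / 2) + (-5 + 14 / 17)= 10559 / 663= 15.93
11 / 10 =1.10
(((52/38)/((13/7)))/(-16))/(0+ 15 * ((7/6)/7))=-7/380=-0.02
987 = 987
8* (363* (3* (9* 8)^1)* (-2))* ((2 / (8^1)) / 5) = -62726.40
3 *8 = 24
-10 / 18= -5 / 9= -0.56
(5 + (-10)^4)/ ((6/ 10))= 16675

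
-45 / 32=-1.41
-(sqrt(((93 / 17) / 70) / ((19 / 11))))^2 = -1023 / 22610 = -0.05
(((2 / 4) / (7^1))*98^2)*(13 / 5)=8918 / 5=1783.60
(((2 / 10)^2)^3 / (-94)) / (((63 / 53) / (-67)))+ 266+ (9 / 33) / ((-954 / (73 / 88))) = 1262760440883629 / 4747223250000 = 266.00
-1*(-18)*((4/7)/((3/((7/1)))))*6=144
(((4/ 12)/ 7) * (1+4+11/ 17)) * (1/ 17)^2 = 32/ 34391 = 0.00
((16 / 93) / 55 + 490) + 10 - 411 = 455251 / 5115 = 89.00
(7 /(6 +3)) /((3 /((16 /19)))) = 112 /513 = 0.22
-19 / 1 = -19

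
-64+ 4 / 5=-316 / 5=-63.20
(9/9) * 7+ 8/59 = 421/59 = 7.14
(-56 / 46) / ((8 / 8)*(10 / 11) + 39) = -308 / 10097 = -0.03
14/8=7/4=1.75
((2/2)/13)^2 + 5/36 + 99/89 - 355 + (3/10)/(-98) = -23464251791/66330810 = -353.75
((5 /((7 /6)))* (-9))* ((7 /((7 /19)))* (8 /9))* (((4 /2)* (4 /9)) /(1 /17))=-9843.81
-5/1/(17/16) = -80/17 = -4.71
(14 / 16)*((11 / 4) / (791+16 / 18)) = 693 / 228064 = 0.00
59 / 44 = 1.34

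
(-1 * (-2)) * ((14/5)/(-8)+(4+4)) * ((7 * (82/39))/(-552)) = -4879/11960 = -0.41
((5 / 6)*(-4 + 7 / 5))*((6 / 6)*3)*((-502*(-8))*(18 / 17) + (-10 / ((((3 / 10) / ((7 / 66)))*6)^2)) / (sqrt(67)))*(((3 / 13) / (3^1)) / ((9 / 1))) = -4016 / 17 + 6125*sqrt(67) / 212760108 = -236.24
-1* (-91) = 91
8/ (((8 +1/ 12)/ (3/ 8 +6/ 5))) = 756/ 485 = 1.56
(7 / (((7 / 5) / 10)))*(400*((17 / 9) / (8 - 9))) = -340000 / 9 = -37777.78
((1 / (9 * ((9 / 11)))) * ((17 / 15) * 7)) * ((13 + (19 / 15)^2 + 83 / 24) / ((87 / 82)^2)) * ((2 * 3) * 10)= 143085096154 / 137945025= 1037.26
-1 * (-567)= 567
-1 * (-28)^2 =-784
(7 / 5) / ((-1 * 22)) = -7 / 110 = -0.06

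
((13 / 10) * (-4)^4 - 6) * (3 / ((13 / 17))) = 83334 / 65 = 1282.06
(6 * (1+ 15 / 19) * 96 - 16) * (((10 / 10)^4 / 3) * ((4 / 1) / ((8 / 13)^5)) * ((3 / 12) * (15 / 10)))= 447408065 / 77824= 5748.97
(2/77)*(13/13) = 2/77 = 0.03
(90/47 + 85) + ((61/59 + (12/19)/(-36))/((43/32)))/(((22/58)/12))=2762319757/24920951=110.84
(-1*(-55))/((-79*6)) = -55/474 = -0.12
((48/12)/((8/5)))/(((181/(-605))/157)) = -474925/362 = -1311.95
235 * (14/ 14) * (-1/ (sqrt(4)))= -235/ 2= -117.50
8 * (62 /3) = 496 /3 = 165.33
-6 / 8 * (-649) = 1947 / 4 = 486.75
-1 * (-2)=2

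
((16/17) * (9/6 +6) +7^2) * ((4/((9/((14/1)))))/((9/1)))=53368/1377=38.76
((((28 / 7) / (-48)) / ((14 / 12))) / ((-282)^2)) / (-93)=0.00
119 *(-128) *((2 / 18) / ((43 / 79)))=-1203328 / 387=-3109.37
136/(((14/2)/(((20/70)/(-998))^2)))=0.00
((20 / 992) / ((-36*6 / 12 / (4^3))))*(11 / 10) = -22 / 279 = -0.08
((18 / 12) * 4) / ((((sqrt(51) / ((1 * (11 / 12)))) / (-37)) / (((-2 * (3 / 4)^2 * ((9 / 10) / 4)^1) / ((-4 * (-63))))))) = 1221 * sqrt(51) / 304640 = 0.03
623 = 623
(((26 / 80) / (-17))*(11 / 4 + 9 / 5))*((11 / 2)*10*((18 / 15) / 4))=-39039 / 27200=-1.44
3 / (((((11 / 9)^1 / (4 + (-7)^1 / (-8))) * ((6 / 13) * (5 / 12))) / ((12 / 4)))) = 41067 / 220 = 186.67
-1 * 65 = -65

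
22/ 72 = 11/ 36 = 0.31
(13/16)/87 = 13/1392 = 0.01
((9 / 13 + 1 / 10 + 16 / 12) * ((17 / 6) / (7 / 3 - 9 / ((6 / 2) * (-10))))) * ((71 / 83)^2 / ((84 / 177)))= 4191525967 / 1188600504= 3.53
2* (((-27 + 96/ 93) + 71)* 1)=90.06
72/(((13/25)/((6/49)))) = 10800/637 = 16.95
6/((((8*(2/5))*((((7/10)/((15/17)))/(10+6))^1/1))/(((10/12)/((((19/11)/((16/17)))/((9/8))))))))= 742500/38437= 19.32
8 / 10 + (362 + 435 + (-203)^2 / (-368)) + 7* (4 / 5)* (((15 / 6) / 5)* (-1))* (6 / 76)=4793701 / 6992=685.60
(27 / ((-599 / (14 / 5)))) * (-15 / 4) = 567 / 1198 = 0.47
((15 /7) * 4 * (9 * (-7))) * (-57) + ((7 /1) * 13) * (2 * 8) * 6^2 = 83196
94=94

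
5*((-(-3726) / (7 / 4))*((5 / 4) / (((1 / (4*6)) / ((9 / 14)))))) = 10060200 / 49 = 205310.20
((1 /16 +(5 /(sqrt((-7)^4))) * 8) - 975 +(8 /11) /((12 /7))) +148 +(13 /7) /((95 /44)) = -824.84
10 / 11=0.91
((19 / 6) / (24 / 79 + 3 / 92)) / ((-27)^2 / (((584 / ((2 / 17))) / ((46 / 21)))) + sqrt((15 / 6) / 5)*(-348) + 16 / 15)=-18132488508437520*sqrt(2) / 670323467788101557- 434039955306076 / 2010970403364304671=-0.04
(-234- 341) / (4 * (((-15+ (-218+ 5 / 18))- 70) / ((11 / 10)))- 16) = 56925 / 110564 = 0.51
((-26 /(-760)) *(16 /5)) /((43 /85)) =884 /4085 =0.22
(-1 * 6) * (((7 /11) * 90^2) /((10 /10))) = -340200 /11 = -30927.27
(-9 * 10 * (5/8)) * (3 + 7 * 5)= -4275/2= -2137.50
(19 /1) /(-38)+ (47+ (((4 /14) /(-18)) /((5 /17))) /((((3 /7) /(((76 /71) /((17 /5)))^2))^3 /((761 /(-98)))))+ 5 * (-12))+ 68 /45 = -5296537720683155779501 /441978326130142891710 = -11.98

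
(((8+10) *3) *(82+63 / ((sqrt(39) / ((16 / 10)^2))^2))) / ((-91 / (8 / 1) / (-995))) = 64670803488 / 147875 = 437334.26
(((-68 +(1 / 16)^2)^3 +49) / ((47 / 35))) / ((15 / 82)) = -504504139572811 / 394264576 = -1279608.09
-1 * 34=-34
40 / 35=8 / 7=1.14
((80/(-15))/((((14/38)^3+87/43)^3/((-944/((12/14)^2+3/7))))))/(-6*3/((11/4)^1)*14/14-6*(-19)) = 687060425235707638192/152016607197644007699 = 4.52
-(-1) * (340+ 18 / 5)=1718 / 5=343.60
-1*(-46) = 46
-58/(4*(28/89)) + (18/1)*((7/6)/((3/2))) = -32.09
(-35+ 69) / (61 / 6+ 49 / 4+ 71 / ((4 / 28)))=408 / 6233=0.07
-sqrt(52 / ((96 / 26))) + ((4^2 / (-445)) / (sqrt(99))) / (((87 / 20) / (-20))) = -13 * sqrt(3) / 6 + 1280 * sqrt(11) / 255519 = -3.74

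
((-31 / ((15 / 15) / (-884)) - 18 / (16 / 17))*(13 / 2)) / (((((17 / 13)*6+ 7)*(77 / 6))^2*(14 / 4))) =88405083 / 63099806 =1.40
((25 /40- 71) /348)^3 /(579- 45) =-178453547 /11522559246336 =-0.00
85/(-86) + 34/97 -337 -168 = -4218031/8342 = -505.64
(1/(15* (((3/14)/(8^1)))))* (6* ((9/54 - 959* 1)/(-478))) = 322168/10755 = 29.96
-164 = -164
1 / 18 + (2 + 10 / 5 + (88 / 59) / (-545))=2345731 / 578790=4.05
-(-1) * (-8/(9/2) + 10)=74/9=8.22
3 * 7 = 21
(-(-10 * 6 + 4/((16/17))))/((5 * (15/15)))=223/20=11.15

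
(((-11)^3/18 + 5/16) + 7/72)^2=5407.36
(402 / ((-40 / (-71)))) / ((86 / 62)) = 442401 / 860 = 514.42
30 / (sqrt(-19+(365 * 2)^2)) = 10 * sqrt(59209) / 59209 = 0.04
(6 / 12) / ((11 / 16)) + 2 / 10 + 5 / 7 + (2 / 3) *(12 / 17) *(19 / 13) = 2.33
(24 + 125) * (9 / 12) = 447 / 4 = 111.75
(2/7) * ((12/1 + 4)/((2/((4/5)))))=64/35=1.83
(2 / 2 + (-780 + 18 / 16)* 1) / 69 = -6223 / 552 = -11.27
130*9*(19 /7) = 22230 /7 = 3175.71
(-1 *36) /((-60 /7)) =21 /5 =4.20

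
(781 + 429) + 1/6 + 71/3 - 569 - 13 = 3911/6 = 651.83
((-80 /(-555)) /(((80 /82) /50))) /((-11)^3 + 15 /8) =-6560 /1180263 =-0.01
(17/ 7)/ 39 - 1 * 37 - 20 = -15544/ 273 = -56.94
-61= -61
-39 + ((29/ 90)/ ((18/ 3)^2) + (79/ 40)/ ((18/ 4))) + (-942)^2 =2874934451/ 3240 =887325.45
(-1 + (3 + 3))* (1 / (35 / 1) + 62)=2171 / 7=310.14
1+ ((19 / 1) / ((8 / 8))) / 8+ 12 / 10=183 / 40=4.58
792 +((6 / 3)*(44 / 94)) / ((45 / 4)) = 792.08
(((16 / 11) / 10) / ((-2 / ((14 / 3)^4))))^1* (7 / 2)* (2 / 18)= -537824 / 40095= -13.41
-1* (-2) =2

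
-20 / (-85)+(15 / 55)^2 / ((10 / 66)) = 679 / 935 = 0.73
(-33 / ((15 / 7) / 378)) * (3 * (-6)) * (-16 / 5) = -8382528 / 25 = -335301.12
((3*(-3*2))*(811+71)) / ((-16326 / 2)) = 1764 / 907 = 1.94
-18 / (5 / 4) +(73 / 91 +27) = 6098 / 455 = 13.40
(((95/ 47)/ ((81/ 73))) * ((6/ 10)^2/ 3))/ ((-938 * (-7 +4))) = 1387/ 17854830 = 0.00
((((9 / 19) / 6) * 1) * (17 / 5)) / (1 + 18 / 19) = 51 / 370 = 0.14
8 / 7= 1.14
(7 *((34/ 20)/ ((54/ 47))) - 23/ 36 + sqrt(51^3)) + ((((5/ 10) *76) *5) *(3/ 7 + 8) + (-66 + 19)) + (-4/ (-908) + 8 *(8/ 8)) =51 *sqrt(51) + 337250078/ 214515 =1936.36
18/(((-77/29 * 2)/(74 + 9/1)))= -21663/77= -281.34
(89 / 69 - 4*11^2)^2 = 1109356249 / 4761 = 233009.08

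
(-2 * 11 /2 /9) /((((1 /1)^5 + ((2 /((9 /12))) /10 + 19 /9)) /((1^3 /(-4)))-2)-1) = 55 /743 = 0.07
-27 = -27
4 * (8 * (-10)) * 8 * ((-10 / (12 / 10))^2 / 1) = -1600000 / 9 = -177777.78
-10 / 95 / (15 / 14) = -28 / 285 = -0.10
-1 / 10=-0.10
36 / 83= 0.43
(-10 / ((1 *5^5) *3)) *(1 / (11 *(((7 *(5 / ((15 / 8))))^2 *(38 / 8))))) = -3 / 51205000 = -0.00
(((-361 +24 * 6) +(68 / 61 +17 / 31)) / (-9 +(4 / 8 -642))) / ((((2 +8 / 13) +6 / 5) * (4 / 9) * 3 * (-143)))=-3054015 / 6711401048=-0.00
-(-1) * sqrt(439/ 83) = sqrt(36437)/ 83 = 2.30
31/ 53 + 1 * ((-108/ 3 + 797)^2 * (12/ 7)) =368321173/ 371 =992779.44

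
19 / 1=19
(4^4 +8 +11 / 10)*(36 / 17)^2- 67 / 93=159663049 / 134385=1188.10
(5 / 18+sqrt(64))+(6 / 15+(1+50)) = 5371 / 90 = 59.68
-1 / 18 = -0.06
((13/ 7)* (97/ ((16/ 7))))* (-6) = -3783/ 8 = -472.88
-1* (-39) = 39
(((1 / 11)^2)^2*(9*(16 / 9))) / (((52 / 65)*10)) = 2 / 14641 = 0.00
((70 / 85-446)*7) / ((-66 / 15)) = 12040 / 17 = 708.24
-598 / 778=-299 / 389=-0.77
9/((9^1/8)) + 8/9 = 80/9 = 8.89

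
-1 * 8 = -8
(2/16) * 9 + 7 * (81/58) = 2529/232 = 10.90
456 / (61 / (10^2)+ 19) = 45600 / 1961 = 23.25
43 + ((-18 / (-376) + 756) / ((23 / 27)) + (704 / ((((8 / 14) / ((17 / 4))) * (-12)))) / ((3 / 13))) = -960.24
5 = 5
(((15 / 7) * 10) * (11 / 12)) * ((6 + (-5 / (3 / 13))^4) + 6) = 4909189175 / 1134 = 4329090.98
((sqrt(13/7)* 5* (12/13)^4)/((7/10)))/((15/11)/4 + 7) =45619200* sqrt(91)/452034947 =0.96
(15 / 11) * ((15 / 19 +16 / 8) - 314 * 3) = -267675 / 209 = -1280.74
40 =40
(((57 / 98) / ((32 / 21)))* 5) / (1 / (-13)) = -11115 / 448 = -24.81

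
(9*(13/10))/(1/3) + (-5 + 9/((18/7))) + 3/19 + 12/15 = 3283/95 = 34.56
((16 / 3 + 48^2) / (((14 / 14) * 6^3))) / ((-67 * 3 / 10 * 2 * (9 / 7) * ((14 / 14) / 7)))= -212170 / 146529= -1.45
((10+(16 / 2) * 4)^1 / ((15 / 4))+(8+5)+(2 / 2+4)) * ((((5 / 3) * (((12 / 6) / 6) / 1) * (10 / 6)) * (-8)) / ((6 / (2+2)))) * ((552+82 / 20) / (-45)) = 1781.96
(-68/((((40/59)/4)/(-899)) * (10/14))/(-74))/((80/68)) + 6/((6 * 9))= -965698987/166500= -5799.99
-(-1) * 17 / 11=17 / 11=1.55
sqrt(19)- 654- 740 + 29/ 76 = -105915/ 76 + sqrt(19) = -1389.26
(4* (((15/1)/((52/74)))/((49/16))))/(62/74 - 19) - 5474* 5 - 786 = -28157.54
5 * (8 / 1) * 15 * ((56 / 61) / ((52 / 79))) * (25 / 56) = 296250 / 793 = 373.58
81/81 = 1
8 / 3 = 2.67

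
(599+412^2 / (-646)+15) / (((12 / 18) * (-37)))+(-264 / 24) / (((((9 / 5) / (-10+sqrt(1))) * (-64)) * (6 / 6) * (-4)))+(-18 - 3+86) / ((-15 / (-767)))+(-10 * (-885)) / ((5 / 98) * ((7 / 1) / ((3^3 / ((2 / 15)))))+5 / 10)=109397760873779 / 5222491392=20947.43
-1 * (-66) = 66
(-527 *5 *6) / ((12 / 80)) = -105400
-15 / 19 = -0.79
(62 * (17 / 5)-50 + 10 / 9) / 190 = 3643 / 4275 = 0.85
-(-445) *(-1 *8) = -3560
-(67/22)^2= -4489/484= -9.27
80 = 80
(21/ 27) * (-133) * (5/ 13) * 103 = -479465/ 117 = -4097.99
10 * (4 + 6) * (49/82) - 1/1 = 2409/41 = 58.76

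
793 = 793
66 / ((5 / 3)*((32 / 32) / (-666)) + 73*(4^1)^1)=131868 / 583411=0.23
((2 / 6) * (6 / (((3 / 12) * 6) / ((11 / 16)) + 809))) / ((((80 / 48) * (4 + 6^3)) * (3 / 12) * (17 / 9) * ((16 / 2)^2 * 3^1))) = 9 / 121352800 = 0.00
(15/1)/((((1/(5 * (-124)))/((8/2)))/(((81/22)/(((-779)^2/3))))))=-4519800/6675251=-0.68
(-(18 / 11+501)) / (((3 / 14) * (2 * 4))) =-12901 / 44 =-293.20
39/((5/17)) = 663/5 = 132.60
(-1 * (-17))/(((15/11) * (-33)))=-17/45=-0.38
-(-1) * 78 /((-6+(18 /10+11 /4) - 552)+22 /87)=-135720 /962563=-0.14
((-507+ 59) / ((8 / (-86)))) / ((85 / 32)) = 154112 / 85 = 1813.08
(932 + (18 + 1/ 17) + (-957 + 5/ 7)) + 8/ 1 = 211/ 119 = 1.77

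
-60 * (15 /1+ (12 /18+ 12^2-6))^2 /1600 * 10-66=-214105 /24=-8921.04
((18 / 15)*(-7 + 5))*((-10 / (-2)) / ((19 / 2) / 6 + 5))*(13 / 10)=-936 / 395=-2.37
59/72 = 0.82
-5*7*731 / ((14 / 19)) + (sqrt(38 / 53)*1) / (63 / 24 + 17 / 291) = -69445 / 2 + 2328*sqrt(2014) / 331091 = -34722.18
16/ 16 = 1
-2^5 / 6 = -16 / 3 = -5.33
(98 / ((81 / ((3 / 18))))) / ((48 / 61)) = 2989 / 11664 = 0.26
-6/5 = -1.20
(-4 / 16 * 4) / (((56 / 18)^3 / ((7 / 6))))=-243 / 6272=-0.04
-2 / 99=-0.02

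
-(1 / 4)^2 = -1 / 16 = -0.06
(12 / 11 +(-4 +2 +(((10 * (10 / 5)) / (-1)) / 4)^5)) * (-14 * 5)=2406950 / 11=218813.64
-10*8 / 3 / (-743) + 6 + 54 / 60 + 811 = 18231791 / 22290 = 817.94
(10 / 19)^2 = 100 / 361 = 0.28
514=514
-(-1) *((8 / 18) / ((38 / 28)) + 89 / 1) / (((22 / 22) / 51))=259675 / 57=4555.70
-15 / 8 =-1.88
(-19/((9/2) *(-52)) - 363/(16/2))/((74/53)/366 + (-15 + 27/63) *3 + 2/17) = 16310501165/15697970808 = 1.04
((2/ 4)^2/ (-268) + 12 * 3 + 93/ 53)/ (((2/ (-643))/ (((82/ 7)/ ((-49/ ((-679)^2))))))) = 532070819654873/ 397712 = 1337829433.50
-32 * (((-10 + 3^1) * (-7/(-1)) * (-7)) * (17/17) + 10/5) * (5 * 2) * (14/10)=-154560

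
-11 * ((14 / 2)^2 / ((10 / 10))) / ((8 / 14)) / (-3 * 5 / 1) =3773 / 60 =62.88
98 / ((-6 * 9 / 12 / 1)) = -21.78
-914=-914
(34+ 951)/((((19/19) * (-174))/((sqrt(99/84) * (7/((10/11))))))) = -47.32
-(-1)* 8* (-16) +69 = -59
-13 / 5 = -2.60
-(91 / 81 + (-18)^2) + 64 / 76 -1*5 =-506764 / 1539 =-329.28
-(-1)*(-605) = -605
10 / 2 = 5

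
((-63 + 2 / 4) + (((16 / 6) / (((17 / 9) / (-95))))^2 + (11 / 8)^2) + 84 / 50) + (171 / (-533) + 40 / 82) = 4418712986981 / 246459200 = 17928.78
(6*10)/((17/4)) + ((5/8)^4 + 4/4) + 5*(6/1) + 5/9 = 45.83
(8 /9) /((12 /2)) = 4 /27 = 0.15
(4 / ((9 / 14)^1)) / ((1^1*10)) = 28 / 45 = 0.62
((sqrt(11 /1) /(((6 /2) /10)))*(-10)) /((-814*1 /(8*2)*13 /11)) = 800*sqrt(11) /1443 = 1.84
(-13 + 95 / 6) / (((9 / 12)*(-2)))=-1.89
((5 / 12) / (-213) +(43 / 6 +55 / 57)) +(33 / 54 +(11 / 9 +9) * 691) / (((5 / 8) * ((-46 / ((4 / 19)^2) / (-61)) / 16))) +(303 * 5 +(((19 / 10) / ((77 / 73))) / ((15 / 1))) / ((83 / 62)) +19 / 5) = 41218313602372817 / 3390819824700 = 12155.85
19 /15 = 1.27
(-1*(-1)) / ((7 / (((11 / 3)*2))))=22 / 21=1.05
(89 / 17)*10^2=8900 / 17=523.53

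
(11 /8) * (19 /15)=209 /120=1.74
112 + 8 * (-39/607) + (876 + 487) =895013/607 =1474.49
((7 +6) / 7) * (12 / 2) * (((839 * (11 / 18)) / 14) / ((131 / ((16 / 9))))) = 959816 / 173313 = 5.54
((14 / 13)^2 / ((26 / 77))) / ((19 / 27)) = 203742 / 41743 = 4.88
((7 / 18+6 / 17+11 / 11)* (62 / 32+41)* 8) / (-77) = -122057 / 15708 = -7.77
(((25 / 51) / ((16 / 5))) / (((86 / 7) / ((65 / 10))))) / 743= 11375 / 104281536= 0.00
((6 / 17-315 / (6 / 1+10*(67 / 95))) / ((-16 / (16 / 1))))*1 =100257 / 4216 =23.78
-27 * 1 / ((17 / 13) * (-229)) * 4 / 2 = 702 / 3893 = 0.18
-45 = -45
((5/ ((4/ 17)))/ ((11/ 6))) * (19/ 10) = 969/ 44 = 22.02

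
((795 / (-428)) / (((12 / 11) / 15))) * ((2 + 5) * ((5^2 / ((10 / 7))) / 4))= -10712625 / 13696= -782.17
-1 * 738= -738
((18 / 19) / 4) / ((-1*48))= -3 / 608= -0.00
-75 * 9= -675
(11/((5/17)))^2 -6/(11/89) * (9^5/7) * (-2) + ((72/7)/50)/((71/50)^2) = 7961256892433/9703925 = 820416.16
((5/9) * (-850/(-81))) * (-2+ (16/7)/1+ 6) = 187000/5103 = 36.65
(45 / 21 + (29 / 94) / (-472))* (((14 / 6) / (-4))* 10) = -3326585 / 266208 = -12.50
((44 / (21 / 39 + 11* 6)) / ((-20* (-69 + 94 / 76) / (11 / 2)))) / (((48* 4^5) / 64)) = 29887 / 8553120000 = 0.00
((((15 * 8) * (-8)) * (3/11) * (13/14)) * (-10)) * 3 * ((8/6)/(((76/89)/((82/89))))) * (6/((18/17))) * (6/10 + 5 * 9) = 208765440/77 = 2711239.48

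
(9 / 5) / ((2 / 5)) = 9 / 2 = 4.50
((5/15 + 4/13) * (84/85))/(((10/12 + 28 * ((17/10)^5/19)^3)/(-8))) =-5761560000000000000000/14231904757057055095313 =-0.40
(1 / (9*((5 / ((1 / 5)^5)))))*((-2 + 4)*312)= 0.00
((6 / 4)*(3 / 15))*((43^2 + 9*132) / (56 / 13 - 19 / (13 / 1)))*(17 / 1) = 5441.98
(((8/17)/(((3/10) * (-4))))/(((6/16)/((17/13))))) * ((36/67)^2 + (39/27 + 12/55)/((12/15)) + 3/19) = -3411141160/987925653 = -3.45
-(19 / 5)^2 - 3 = -436 / 25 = -17.44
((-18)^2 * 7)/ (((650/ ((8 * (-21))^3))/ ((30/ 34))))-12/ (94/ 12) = -758158586568/ 51935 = -14598220.59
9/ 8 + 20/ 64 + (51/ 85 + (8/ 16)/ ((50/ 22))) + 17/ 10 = 1583/ 400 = 3.96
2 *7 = 14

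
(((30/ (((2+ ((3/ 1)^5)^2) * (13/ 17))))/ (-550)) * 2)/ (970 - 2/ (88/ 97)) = -408/ 163446967645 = -0.00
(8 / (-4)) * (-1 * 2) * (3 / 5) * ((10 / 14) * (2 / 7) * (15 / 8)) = 45 / 49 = 0.92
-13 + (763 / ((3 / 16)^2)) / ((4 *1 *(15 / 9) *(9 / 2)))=710.44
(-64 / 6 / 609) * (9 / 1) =-32 / 203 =-0.16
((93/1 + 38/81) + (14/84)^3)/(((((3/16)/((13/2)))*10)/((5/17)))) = 46319/486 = 95.31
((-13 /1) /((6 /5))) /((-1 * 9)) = 65 /54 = 1.20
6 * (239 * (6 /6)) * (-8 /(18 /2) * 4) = -15296 /3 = -5098.67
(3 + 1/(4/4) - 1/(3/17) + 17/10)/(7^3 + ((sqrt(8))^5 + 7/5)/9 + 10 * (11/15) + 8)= 12099/129711112 - 60 * sqrt(2)/16213889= 0.00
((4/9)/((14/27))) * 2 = 12/7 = 1.71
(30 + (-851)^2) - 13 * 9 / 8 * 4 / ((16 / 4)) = 5793731 / 8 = 724216.38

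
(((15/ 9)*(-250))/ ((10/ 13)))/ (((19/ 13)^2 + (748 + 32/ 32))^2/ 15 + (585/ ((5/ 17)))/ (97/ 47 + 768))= -494051748125/ 34309639588041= -0.01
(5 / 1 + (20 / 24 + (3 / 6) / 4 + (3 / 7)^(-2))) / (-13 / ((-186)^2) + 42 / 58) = 22880449 / 1452278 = 15.75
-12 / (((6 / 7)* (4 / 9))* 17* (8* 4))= -63 / 1088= -0.06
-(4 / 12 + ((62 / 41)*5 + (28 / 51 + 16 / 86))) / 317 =-258631 / 9500807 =-0.03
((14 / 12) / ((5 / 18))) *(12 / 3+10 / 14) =99 / 5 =19.80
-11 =-11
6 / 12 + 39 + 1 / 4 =159 / 4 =39.75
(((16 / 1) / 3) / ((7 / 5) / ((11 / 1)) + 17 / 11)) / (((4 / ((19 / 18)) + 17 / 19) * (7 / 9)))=12540 / 14329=0.88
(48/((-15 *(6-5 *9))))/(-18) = -8/1755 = -0.00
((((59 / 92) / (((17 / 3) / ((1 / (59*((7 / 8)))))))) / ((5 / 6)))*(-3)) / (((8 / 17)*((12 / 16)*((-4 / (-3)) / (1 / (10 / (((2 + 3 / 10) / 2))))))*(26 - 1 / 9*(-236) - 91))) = 243 / 4886000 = 0.00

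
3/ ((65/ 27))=81/ 65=1.25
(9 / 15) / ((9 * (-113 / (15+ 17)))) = -32 / 1695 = -0.02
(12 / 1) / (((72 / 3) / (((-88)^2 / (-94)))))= -1936 / 47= -41.19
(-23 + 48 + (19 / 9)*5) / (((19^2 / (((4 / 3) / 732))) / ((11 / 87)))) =3520 / 155181987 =0.00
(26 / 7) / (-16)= -13 / 56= -0.23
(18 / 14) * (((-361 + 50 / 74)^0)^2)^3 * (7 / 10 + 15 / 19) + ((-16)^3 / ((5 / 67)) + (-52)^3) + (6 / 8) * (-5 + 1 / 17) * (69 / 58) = -12818535822 / 65569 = -195496.89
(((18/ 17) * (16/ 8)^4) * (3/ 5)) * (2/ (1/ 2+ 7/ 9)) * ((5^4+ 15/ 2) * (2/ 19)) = 342144/ 323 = 1059.27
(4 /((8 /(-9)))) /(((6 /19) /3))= -171 /4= -42.75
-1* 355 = -355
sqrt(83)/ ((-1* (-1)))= 9.11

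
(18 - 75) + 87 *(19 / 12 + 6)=2411 / 4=602.75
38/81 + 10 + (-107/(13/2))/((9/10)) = -8236/1053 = -7.82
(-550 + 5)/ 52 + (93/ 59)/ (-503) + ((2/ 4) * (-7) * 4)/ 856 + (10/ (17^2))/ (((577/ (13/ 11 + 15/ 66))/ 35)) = -1589721673539481/ 151440998156162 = -10.50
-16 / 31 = -0.52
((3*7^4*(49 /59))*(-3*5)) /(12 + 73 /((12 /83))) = -63530460 /365977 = -173.59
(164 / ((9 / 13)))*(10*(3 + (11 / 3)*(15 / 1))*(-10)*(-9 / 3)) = 12365600 / 3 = 4121866.67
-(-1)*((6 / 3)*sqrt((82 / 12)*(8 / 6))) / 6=sqrt(82) / 9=1.01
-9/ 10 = -0.90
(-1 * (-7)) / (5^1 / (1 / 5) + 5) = 7 / 30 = 0.23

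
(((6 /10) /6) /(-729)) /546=-0.00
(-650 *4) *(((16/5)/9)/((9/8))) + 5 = -66155/81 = -816.73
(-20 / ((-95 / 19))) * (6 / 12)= 2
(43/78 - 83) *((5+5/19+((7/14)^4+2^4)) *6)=-41692173/3952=-10549.64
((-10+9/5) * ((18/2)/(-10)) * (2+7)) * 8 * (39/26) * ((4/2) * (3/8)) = 29889/50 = 597.78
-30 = -30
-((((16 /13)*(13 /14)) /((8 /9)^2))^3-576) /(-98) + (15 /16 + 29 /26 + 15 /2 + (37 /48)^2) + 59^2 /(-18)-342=-1069406721679 /2013613056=-531.09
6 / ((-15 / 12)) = -24 / 5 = -4.80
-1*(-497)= 497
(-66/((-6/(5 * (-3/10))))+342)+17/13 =8497/26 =326.81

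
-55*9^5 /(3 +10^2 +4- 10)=-3247695 /97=-33481.39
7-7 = 0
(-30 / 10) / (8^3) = -3 / 512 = -0.01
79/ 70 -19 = -1251/ 70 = -17.87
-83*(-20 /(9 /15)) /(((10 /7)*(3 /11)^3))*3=7733110 /27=286411.48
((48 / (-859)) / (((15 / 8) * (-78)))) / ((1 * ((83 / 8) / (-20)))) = -2048 / 2780583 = -0.00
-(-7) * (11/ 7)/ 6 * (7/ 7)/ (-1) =-11/ 6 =-1.83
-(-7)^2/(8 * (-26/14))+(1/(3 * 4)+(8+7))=18.38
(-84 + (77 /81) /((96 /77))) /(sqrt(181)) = -647255 * sqrt(181) /1407456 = -6.19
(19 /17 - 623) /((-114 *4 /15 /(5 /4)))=66075 /2584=25.57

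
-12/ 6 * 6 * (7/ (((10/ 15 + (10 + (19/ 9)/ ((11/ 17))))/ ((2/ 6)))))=-396/ 197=-2.01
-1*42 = -42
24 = 24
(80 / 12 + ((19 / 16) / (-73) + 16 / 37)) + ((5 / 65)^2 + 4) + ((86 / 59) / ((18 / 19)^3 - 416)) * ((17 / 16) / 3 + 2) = 20393830927602095 / 1840518152461248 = 11.08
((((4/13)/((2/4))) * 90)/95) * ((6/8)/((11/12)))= 1296/2717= 0.48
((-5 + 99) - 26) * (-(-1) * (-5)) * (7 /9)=-2380 /9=-264.44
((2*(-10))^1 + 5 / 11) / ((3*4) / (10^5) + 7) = -5375000 / 1925033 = -2.79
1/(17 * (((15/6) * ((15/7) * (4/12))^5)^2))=0.27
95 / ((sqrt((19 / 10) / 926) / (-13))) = -27264.38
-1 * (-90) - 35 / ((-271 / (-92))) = 21170 / 271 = 78.12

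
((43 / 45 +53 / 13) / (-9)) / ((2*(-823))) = 1472 / 4333095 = 0.00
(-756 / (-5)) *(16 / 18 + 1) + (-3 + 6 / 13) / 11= 18549 / 65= 285.37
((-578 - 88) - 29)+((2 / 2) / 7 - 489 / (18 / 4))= -16874 / 21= -803.52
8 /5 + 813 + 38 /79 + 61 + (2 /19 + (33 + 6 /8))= 27316287 /30020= 909.94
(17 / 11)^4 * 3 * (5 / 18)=417605 / 87846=4.75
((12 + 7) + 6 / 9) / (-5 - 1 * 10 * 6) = -0.30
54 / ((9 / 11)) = 66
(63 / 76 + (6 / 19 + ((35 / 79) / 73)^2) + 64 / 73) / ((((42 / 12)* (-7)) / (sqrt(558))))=-15328705785* sqrt(62) / 61926934118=-1.95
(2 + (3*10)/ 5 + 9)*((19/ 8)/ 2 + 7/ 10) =32.09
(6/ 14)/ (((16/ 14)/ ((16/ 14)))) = 3/ 7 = 0.43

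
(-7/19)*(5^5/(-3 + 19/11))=34375/38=904.61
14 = 14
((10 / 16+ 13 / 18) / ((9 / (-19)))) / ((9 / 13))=-23959 / 5832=-4.11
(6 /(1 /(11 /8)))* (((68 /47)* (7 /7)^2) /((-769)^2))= 561 /27793967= 0.00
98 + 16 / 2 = 106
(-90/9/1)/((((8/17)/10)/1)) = -425/2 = -212.50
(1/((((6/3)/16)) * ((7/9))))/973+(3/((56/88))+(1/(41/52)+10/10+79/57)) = 133372937/15917307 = 8.38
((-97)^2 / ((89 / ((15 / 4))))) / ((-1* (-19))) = 141135 / 6764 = 20.87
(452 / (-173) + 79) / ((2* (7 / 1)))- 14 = -20693 / 2422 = -8.54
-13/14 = -0.93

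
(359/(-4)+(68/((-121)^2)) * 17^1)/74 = -5251495/4333736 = -1.21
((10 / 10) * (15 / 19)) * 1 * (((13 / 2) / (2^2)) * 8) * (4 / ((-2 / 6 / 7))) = -16380 / 19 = -862.11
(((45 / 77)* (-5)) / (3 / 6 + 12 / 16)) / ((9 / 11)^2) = -220 / 63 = -3.49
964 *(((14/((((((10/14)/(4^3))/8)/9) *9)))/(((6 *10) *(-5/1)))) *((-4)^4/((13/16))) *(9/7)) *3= -63682117632/1625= -39188995.47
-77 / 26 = -2.96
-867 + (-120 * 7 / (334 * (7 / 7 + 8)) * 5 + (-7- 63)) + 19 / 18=-2817649 / 3006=-937.34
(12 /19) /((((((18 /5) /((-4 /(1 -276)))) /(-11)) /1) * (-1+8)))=-8 /1995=-0.00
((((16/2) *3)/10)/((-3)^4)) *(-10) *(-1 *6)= 16/9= 1.78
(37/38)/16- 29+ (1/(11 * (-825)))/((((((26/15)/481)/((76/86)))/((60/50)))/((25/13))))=-1192672749/41124512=-29.00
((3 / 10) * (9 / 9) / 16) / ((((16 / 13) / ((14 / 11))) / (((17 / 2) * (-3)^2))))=41769 / 28160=1.48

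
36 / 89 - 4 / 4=-53 / 89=-0.60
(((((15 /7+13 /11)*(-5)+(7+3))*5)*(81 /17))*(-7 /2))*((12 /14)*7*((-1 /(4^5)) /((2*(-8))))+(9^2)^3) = 26447905400625 /90112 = 293500370.66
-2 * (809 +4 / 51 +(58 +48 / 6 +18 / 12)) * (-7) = 625877 / 51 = 12272.10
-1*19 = -19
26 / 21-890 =-18664 / 21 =-888.76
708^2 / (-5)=-501264 / 5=-100252.80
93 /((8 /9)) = 837 /8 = 104.62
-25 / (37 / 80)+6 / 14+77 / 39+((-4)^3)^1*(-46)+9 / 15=146108383 / 50505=2892.95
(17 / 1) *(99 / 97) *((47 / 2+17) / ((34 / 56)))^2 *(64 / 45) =905313024 / 8245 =109801.46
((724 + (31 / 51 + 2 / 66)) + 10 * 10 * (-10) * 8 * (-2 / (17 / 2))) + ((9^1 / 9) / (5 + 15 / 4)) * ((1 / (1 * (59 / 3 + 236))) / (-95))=3729833286818 / 1430704275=2606.99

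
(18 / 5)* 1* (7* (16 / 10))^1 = 1008 / 25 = 40.32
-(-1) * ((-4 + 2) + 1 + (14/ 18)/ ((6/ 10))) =0.30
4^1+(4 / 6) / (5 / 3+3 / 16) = 388 / 89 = 4.36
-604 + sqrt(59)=-596.32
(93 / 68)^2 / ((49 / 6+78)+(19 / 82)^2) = 43616907 / 2010557972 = 0.02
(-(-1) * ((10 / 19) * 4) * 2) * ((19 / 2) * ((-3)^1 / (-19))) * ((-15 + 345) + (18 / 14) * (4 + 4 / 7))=1974960 / 931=2121.33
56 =56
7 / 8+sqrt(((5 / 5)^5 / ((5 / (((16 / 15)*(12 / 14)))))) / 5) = 4*sqrt(70) / 175+7 / 8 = 1.07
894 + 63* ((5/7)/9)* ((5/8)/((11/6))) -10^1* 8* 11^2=-386509/44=-8784.30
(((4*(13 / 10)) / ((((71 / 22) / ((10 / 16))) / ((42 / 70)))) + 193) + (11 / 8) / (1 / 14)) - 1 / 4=150949 / 710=212.60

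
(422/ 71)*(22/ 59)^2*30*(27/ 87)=7.69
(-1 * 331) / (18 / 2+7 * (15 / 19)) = -22.79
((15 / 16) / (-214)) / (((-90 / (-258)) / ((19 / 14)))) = -817 / 47936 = -0.02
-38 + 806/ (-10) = -593/ 5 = -118.60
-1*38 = -38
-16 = -16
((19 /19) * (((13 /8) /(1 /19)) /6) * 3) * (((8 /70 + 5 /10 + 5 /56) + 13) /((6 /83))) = 2926.43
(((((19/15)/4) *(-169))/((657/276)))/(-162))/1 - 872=-871.86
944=944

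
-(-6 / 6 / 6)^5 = 1 / 7776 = 0.00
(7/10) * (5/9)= 7/18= 0.39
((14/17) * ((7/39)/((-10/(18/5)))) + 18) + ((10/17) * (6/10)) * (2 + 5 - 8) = 5718/325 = 17.59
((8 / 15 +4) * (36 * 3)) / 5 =2448 / 25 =97.92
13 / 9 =1.44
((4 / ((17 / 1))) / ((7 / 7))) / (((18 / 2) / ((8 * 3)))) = 32 / 51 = 0.63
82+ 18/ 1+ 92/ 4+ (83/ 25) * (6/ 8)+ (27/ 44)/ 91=3140556/ 25025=125.50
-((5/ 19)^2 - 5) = 1780/ 361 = 4.93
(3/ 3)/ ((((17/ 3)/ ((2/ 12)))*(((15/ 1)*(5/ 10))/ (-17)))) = -1/ 15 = -0.07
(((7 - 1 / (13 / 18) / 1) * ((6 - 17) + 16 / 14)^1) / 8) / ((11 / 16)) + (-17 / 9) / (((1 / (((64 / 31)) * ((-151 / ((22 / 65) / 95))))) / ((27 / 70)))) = 1977920586 / 31031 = 63740.15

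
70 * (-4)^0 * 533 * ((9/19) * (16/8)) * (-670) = -449958600/19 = -23682031.58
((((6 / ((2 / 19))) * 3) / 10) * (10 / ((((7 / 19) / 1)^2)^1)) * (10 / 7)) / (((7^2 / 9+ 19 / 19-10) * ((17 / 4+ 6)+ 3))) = -2777895 / 72716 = -38.20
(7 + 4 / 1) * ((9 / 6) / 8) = 33 / 16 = 2.06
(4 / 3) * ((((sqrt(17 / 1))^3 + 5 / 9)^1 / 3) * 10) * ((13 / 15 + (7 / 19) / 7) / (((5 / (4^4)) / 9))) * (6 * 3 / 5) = 1073152 / 285 + 54730752 * sqrt(17) / 475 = 478840.54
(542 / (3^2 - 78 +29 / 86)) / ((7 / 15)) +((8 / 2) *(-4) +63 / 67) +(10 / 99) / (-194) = -170075884690 / 5318996067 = -31.98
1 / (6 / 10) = 5 / 3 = 1.67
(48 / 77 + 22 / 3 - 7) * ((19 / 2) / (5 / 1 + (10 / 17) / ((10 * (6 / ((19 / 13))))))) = 1.81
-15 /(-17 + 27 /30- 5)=150 /211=0.71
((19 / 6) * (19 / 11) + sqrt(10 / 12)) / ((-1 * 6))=-361 / 396- sqrt(30) / 36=-1.06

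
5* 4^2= 80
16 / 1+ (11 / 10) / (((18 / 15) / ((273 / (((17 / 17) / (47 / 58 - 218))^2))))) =158843308705 / 13456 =11804645.42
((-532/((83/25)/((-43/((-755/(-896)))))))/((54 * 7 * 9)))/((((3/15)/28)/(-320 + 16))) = -311552819200/3045519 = -102298.76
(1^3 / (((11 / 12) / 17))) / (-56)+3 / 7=15 / 154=0.10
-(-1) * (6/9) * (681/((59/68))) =30872/59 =523.25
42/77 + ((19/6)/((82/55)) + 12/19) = 339437/102828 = 3.30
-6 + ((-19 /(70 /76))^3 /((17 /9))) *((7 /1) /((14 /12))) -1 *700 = -28589.82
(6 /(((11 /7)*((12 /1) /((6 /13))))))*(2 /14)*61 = 183 /143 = 1.28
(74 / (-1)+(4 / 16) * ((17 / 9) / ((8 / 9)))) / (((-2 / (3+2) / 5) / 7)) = 411425 / 64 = 6428.52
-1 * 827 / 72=-827 / 72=-11.49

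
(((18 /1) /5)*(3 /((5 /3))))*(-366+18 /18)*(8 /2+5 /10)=-53217 /5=-10643.40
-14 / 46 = -0.30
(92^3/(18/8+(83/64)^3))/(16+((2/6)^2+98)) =1837155483648/1192974497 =1539.98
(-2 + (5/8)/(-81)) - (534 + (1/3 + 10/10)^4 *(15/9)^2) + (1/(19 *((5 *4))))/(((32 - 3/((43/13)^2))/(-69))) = -17706053568713/32500540440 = -544.79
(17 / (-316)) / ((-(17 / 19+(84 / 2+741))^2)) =6137 / 70098670576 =0.00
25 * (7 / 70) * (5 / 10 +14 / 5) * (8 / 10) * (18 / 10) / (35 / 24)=7128 / 875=8.15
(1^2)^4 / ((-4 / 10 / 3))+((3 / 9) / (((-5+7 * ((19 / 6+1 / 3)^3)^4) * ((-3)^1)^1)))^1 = -13080013648337 / 1744001818686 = -7.50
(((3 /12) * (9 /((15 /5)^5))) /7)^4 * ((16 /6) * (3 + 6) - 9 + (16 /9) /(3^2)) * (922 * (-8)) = -567491 /1653682833936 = -0.00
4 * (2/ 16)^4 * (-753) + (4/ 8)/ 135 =-101143/ 138240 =-0.73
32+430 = 462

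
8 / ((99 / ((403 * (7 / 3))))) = 22568 / 297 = 75.99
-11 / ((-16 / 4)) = 11 / 4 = 2.75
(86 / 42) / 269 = 43 / 5649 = 0.01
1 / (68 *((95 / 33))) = 33 / 6460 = 0.01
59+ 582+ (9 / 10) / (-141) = 301267 / 470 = 640.99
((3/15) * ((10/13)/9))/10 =1/585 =0.00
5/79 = 0.06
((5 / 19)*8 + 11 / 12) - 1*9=-1363 / 228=-5.98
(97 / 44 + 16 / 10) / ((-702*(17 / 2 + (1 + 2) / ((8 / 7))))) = -31 / 63635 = -0.00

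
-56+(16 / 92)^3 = -681288 / 12167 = -55.99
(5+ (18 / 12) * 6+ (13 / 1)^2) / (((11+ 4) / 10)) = 122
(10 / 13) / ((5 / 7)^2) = 98 / 65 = 1.51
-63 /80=-0.79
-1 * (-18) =18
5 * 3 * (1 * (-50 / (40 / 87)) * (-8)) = 13050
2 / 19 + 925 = 925.11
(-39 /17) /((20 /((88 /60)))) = -143 /850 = -0.17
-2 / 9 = -0.22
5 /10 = 1 /2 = 0.50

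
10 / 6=5 / 3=1.67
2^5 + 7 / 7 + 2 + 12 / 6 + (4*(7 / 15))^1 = 583 / 15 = 38.87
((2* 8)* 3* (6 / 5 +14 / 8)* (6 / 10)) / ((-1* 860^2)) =-531 / 4622500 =-0.00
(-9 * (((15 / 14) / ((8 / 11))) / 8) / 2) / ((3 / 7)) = -495 / 256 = -1.93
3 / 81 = 1 / 27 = 0.04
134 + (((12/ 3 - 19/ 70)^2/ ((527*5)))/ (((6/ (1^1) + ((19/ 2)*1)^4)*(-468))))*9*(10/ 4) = 293331738367979/ 2189042824150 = 134.00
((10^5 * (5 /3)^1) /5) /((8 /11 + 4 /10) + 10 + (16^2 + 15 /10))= 11000000 /88647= 124.09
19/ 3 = 6.33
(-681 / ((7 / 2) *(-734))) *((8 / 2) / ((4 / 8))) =5448 / 2569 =2.12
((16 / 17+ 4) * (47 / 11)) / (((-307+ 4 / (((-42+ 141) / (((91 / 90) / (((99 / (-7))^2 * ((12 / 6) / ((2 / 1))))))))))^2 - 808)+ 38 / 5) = 0.00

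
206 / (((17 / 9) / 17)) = 1854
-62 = -62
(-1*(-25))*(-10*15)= -3750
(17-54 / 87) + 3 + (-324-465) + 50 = -20869 / 29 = -719.62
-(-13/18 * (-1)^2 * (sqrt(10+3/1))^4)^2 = -4826809/324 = -14897.56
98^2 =9604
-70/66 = -35/33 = -1.06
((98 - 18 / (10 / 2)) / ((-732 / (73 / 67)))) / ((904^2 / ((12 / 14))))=-4307 / 29224665680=-0.00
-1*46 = -46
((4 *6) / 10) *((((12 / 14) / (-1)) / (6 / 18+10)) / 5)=-0.04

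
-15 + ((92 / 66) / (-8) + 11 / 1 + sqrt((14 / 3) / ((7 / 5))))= -551 / 132 + sqrt(30) / 3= -2.35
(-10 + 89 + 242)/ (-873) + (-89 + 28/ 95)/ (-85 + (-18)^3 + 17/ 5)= -19219829/ 54493824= -0.35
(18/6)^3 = 27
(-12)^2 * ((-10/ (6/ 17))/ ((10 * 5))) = -408/ 5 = -81.60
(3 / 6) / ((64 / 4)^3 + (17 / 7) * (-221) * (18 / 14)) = 49 / 333782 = 0.00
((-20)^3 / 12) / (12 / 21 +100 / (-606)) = -1640.37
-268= -268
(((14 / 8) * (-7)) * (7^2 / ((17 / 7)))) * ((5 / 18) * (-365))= 30672775 / 1224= 25059.46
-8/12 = -2/3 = -0.67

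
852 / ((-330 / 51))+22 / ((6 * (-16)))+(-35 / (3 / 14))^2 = 210243337 / 7920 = 26545.88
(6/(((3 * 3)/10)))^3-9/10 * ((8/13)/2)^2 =6758056/22815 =296.21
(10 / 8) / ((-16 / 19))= -95 / 64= -1.48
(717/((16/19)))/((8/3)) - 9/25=1020573/3200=318.93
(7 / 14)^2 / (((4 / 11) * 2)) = 11 / 32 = 0.34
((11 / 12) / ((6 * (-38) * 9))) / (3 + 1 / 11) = -0.00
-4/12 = -1/3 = -0.33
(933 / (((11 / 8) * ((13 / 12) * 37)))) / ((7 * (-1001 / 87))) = -7792416 / 37074037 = -0.21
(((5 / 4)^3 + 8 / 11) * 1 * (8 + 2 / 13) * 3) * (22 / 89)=300033 / 18512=16.21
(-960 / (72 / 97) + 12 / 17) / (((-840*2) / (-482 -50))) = -313139 / 765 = -409.33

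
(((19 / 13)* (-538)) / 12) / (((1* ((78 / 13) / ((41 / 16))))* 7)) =-209551 / 52416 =-4.00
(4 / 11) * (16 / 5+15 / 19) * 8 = 11.61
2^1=2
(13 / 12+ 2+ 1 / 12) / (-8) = -19 / 48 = -0.40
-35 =-35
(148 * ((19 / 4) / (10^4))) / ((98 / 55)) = 7733 / 196000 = 0.04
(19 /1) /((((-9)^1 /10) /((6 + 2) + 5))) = -2470 /9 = -274.44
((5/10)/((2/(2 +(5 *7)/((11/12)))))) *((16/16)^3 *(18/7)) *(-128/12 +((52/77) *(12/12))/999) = -181321660/658119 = -275.52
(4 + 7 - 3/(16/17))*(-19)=-2375/16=-148.44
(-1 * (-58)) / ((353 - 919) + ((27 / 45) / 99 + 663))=4785 / 8003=0.60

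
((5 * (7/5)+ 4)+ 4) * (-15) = -225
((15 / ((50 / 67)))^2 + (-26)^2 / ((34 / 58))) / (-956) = -2647217 / 1625200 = -1.63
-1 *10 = -10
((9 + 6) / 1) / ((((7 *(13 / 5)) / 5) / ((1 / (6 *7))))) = 125 / 1274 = 0.10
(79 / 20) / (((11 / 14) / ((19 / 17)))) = 10507 / 1870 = 5.62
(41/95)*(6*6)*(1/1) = 1476/95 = 15.54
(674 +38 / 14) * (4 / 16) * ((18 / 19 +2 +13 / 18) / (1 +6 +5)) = 51.73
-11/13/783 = -11/10179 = -0.00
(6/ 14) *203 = 87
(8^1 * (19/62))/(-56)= -19/434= -0.04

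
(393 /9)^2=17161 /9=1906.78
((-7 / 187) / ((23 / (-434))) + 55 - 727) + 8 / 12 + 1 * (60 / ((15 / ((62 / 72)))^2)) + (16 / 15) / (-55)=-70071470639 / 104514300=-670.45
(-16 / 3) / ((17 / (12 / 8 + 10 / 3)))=-232 / 153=-1.52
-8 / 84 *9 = -6 / 7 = -0.86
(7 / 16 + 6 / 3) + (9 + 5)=263 / 16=16.44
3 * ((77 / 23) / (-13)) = -231 / 299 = -0.77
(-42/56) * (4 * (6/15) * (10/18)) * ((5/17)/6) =-5/153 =-0.03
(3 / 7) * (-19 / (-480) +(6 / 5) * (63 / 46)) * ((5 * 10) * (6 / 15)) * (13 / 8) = 241553 / 10304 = 23.44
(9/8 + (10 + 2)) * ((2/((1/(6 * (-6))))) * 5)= -4725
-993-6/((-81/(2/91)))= -2439797/2457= -993.00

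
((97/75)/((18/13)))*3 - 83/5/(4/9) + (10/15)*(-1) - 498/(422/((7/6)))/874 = -730611794/20746575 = -35.22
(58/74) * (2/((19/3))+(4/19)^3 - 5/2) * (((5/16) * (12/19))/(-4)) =12978225/154300064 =0.08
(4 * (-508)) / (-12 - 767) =2032 / 779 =2.61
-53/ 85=-0.62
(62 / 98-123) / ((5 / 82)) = -491672 / 245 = -2006.82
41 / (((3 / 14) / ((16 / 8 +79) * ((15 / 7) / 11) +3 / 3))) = 105944 / 33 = 3210.42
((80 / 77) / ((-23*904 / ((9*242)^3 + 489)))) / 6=-2459939105 / 28589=-86044.95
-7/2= -3.50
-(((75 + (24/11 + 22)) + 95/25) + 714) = -44934/55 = -816.98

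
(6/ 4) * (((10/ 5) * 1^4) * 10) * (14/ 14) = 30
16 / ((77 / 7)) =16 / 11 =1.45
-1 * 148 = -148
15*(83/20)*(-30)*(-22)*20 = 821700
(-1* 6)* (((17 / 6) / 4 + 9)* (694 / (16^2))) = -80851 / 512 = -157.91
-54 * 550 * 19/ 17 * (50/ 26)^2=-352687500/ 2873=-122759.31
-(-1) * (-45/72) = -5/8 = -0.62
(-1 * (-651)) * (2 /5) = 1302 /5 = 260.40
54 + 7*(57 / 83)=58.81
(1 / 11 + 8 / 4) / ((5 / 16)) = 368 / 55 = 6.69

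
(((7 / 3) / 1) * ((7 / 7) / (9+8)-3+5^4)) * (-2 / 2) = -24675 / 17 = -1451.47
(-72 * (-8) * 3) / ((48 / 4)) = 144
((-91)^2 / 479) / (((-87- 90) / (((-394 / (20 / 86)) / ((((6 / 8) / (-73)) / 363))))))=-2478481537532 / 423915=-5846647.41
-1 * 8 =-8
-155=-155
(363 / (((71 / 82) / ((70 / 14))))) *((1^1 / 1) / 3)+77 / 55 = 248547 / 355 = 700.13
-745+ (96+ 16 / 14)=-4535 / 7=-647.86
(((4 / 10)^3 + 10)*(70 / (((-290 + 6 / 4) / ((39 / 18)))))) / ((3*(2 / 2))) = -228956 / 129825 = -1.76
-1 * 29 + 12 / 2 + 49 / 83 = -1860 / 83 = -22.41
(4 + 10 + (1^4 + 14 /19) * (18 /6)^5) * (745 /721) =6172325 /13699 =450.57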